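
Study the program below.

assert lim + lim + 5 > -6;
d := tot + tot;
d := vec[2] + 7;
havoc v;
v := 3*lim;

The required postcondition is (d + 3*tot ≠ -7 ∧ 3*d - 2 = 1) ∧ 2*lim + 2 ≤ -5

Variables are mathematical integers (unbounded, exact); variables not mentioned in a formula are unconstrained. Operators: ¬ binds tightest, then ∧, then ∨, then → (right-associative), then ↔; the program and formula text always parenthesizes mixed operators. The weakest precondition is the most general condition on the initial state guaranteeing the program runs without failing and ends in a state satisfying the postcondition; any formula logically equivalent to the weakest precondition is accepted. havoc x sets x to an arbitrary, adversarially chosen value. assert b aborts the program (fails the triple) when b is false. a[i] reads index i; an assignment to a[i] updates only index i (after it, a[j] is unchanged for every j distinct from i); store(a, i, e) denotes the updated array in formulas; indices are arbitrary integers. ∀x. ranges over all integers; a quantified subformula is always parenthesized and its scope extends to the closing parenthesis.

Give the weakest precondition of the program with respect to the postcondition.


Working backward. After the program, the postcondition (d + 3*tot ≠ -7 ∧ 3*d - 2 = 1) ∧ 2*lim + 2 ≤ -5 must hold; in canonical form it is d + 3*tot ≠ -7 ∧ 3*d = 3 ∧ 2*lim ≤ -7.
Before v := 3*lim: d + 3*tot ≠ -7 ∧ 3*d = 3 ∧ 2*lim ≤ -7
Before havoc v: d + 3*tot ≠ -7 ∧ 3*d = 3 ∧ 2*lim ≤ -7
Before d := vec[2] + 7: vec[2] + 3*tot ≠ -14 ∧ 3*vec[2] = -18 ∧ 2*lim ≤ -7
Before d := tot + tot: vec[2] + 3*tot ≠ -14 ∧ 3*vec[2] = -18 ∧ 2*lim ≤ -7
Before assert lim + lim + 5 > -6: 2*lim > -11 ∧ vec[2] + 3*tot ≠ -14 ∧ 3*vec[2] = -18 ∧ 2*lim ≤ -7
Answer: WP = 2*lim > -11 ∧ vec[2] + 3*tot ≠ -14 ∧ 3*vec[2] = -18 ∧ 2*lim ≤ -7


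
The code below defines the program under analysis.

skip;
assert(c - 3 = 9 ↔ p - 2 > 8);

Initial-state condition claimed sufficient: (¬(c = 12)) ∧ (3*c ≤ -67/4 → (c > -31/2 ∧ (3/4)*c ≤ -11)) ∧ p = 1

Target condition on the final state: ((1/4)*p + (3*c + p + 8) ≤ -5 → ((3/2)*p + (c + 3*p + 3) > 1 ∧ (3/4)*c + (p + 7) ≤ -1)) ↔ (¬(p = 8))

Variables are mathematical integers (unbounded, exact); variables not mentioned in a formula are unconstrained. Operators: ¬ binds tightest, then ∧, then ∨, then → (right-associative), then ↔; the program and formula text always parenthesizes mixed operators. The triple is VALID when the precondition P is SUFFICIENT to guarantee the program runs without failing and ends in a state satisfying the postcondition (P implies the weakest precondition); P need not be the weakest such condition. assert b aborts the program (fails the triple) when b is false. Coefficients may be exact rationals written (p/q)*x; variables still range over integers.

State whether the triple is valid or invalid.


Working backward. After the program, the postcondition ((1/4)*p + (3*c + p + 8) ≤ -5 → ((3/2)*p + (c + 3*p + 3) > 1 ∧ (3/4)*c + (p + 7) ≤ -1)) ↔ (¬(p = 8)) must hold; in canonical form it is (3*c + (5/4)*p ≤ -13 → (c + (9/2)*p > -2 ∧ (3/4)*c + p ≤ -8)) ↔ (¬(p = 8)).
Before assert c - 3 = 9 ↔ p - 2 > 8: (c = 12 ↔ p > 10) ∧ ((3*c + (5/4)*p ≤ -13 → (c + (9/2)*p > -2 ∧ (3/4)*c + p ≤ -8)) ↔ (¬(p = 8)))
Before skip: (c = 12 ↔ p > 10) ∧ ((3*c + (5/4)*p ≤ -13 → (c + (9/2)*p > -2 ∧ (3/4)*c + p ≤ -8)) ↔ (¬(p = 8)))
The weakest precondition is (c = 12 ↔ p > 10) ∧ ((3*c + (5/4)*p ≤ -13 → (c + (9/2)*p > -2 ∧ (3/4)*c + p ≤ -8)) ↔ (¬(p = 8))).
Check whether (¬(c = 12)) ∧ (3*c ≤ -67/4 → (c > -31/2 ∧ (3/4)*c ≤ -11)) ∧ p = 1 implies it.
Countermodel: at the initial state c = -5, p = 1, the precondition holds but the weakest precondition fails.
Answer: invalid


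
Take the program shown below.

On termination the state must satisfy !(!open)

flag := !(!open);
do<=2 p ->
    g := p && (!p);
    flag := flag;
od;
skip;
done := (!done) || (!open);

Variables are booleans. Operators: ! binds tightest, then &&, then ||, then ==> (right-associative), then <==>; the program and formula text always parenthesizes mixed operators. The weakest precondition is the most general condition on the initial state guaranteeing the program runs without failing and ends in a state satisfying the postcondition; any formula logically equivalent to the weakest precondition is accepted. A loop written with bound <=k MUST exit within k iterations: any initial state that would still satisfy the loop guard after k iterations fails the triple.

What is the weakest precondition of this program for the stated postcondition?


Working backward. After the program, the postcondition !(!open) must hold; in canonical form it is open.
Before done := (!done) || (!open): open
Before skip: open
Before the loop (bound <=2), unroll the exhaustion recursion (WP_0 = exit-now case; WP_j = one more guarded iteration, up to j = 2):
  WP_0: (!p) && open
  WP_1: (p ==> ((!p) && open)) && ((!p) ==> open)
  WP_2: (p ==> ((p ==> ((!p) && open)) && ((!p) ==> open))) && ((!p) ==> open)
So before the loop: (p ==> ((p ==> ((!p) && open)) && ((!p) ==> open))) && ((!p) ==> open)
Before flag := !(!open): (p ==> ((p ==> ((!p) && open)) && ((!p) ==> open))) && ((!p) ==> open)
Answer: WP = (p ==> ((p ==> ((!p) && open)) && ((!p) ==> open))) && ((!p) ==> open)


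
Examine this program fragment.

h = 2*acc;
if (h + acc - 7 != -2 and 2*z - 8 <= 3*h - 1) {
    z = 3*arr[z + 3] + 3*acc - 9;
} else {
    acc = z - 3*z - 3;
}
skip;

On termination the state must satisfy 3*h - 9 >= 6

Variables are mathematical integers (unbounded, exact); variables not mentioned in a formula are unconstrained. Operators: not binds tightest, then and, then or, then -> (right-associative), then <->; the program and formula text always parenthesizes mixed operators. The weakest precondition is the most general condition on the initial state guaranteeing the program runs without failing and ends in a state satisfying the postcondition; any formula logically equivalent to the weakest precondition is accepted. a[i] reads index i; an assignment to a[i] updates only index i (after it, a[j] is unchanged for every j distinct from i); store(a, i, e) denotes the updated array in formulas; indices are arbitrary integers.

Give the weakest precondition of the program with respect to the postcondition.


Working backward. After the program, the postcondition 3*h - 9 >= 6 must hold; in canonical form it is 3*h >= 15.
Before skip: 3*h >= 15
Then branch requires 3*h >= 15; else branch requires 3*h >= 15.
Before the if: ((acc + h != 5 and 2*z <= 3*h + 7) -> 3*h >= 15) and ((not (acc + h != 5 and 2*z <= 3*h + 7)) -> 3*h >= 15)
Before h := 2*acc: ((3*acc != 5 and 2*z <= 6*acc + 7) -> 6*acc >= 15) and ((not (3*acc != 5 and 2*z <= 6*acc + 7)) -> 6*acc >= 15)
Answer: WP = ((3*acc != 5 and 2*z <= 6*acc + 7) -> 6*acc >= 15) and ((not (3*acc != 5 and 2*z <= 6*acc + 7)) -> 6*acc >= 15)


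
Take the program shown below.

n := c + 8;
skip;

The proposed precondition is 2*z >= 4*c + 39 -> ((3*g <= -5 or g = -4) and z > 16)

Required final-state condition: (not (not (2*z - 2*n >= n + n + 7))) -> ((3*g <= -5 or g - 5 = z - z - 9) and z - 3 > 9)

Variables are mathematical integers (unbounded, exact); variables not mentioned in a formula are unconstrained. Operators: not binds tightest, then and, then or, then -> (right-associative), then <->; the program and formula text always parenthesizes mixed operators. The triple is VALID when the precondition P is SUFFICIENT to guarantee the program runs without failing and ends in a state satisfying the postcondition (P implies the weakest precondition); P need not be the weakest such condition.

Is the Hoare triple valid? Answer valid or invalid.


Working backward. After the program, the postcondition (not (not (2*z - 2*n >= n + n + 7))) -> ((3*g <= -5 or g - 5 = z - z - 9) and z - 3 > 9) must hold; in canonical form it is 2*z >= 4*n + 7 -> ((3*g <= -5 or g = -4) and z > 12).
Before skip: 2*z >= 4*n + 7 -> ((3*g <= -5 or g = -4) and z > 12)
Before n := c + 8: 2*z >= 4*c + 39 -> ((3*g <= -5 or g = -4) and z > 12)
The weakest precondition is 2*z >= 4*c + 39 -> ((3*g <= -5 or g = -4) and z > 12).
Check whether 2*z >= 4*c + 39 -> ((3*g <= -5 or g = -4) and z > 16) implies it.
Every state satisfying the precondition satisfies the weakest precondition: the implication holds.
Answer: valid


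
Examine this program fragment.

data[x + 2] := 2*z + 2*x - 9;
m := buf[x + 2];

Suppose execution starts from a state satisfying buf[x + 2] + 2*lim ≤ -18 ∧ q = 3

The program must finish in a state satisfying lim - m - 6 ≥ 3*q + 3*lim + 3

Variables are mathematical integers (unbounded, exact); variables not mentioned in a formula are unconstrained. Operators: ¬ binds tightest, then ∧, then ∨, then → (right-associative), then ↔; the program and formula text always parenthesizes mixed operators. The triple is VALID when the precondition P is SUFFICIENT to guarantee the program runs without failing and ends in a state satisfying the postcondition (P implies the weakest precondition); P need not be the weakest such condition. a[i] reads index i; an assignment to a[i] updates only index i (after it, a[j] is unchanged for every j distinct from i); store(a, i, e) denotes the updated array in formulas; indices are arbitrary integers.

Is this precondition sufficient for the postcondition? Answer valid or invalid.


Working backward. After the program, the postcondition lim - m - 6 ≥ 3*q + 3*lim + 3 must hold; in canonical form it is 2*lim + m + 3*q ≤ -9.
Before m := buf[x + 2]: buf[x + 2] + 2*lim + 3*q ≤ -9
Before data[x + 2] := 2*z + 2*x - 9: buf[x + 2] + 2*lim + 3*q ≤ -9
The weakest precondition is buf[x + 2] + 2*lim + 3*q ≤ -9.
Check whether buf[x + 2] + 2*lim ≤ -18 ∧ q = 3 implies it.
Every state satisfying the precondition satisfies the weakest precondition: the implication holds.
Answer: valid


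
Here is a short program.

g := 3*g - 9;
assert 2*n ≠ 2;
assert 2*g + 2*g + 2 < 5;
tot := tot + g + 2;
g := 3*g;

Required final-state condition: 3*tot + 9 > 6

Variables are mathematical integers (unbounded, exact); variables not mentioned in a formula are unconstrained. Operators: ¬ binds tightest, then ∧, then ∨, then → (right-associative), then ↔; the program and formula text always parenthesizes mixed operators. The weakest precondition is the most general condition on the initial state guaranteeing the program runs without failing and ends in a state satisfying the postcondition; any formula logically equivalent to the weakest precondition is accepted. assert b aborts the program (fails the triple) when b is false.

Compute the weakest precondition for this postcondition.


Working backward. After the program, the postcondition 3*tot + 9 > 6 must hold; in canonical form it is 3*tot > -3.
Before g := 3*g: 3*tot > -3
Before tot := tot + g + 2: 3*g + 3*tot > -9
Before assert 2*g + 2*g + 2 < 5: 4*g < 3 ∧ 3*g + 3*tot > -9
Before assert 2*n ≠ 2: 2*n ≠ 2 ∧ 4*g < 3 ∧ 3*g + 3*tot > -9
Before g := 3*g - 9: 2*n ≠ 2 ∧ 12*g < 39 ∧ 9*g + 3*tot > 18
Answer: WP = 2*n ≠ 2 ∧ 12*g < 39 ∧ 9*g + 3*tot > 18


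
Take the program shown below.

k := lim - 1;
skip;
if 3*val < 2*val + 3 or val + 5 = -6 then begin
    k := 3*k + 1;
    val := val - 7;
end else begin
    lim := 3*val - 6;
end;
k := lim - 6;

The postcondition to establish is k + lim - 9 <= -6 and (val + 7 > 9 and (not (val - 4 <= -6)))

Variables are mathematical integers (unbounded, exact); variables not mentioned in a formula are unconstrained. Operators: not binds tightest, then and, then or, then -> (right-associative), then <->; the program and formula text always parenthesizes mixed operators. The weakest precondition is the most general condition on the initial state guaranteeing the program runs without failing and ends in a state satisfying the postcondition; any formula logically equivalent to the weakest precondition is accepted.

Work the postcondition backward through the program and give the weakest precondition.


Working backward. After the program, the postcondition k + lim - 9 <= -6 and (val + 7 > 9 and (not (val - 4 <= -6))) must hold; in canonical form it is k + lim <= 3 and val > 2 and (not (val <= -2)).
Before k := lim - 6: 2*lim <= 9 and val > 2 and (not (val <= -2))
Then branch requires 2*lim <= 9 and val > 9 and (not (val <= 5)); else branch requires 6*val <= 21 and val > 2 and (not (val <= -2)).
Before the if: ((val < 3 or val = -11) -> (2*lim <= 9 and val > 9 and (not (val <= 5)))) and ((not (val < 3 or val = -11)) -> (6*val <= 21 and val > 2 and (not (val <= -2))))
Before skip: ((val < 3 or val = -11) -> (2*lim <= 9 and val > 9 and (not (val <= 5)))) and ((not (val < 3 or val = -11)) -> (6*val <= 21 and val > 2 and (not (val <= -2))))
Before k := lim - 1: ((val < 3 or val = -11) -> (2*lim <= 9 and val > 9 and (not (val <= 5)))) and ((not (val < 3 or val = -11)) -> (6*val <= 21 and val > 2 and (not (val <= -2))))
Answer: WP = ((val < 3 or val = -11) -> (2*lim <= 9 and val > 9 and (not (val <= 5)))) and ((not (val < 3 or val = -11)) -> (6*val <= 21 and val > 2 and (not (val <= -2))))


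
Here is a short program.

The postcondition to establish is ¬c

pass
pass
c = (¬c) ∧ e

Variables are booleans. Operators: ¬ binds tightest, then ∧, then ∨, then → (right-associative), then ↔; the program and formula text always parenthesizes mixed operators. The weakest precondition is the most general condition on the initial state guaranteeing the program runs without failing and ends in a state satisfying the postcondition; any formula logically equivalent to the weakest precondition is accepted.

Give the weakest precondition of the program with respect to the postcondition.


Working backward. After the program, ¬c must hold.
Before c := (¬c) ∧ e: ¬((¬c) ∧ e)
Before skip: ¬((¬c) ∧ e)
Before skip: ¬((¬c) ∧ e)
Answer: WP = ¬((¬c) ∧ e)


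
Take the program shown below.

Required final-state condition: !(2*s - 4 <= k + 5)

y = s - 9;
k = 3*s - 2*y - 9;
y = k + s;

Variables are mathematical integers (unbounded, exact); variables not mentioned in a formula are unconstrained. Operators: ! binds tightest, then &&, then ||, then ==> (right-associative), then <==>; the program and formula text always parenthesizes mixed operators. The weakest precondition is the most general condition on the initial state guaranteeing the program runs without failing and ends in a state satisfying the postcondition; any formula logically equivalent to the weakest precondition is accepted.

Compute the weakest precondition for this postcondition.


Working backward. After the program, the postcondition !(2*s - 4 <= k + 5) must hold; in canonical form it is !(2*s <= k + 9).
Before y := k + s: !(2*s <= k + 9)
Before k := 3*s - 2*y - 9: !(2*y <= s)
Before y := s - 9: !(s <= 18)
Answer: WP = !(s <= 18)


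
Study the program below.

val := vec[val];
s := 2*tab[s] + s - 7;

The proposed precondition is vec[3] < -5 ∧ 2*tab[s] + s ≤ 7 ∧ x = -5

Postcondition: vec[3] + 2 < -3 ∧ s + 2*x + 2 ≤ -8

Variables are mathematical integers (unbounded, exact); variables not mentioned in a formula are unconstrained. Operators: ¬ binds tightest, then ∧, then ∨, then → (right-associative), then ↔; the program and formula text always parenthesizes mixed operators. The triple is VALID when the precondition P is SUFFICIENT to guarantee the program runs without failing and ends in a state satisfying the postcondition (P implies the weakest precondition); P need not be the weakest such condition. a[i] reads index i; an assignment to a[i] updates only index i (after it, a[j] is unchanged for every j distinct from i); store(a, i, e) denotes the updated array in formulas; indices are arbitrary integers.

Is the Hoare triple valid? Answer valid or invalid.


Working backward. After the program, the postcondition vec[3] + 2 < -3 ∧ s + 2*x + 2 ≤ -8 must hold; in canonical form it is vec[3] < -5 ∧ s + 2*x ≤ -10.
Before s := 2*tab[s] + s - 7: vec[3] < -5 ∧ 2*tab[s] + s + 2*x ≤ -3
Before val := vec[val]: vec[3] < -5 ∧ 2*tab[s] + s + 2*x ≤ -3
The weakest precondition is vec[3] < -5 ∧ 2*tab[s] + s + 2*x ≤ -3.
Check whether vec[3] < -5 ∧ 2*tab[s] + s ≤ 7 ∧ x = -5 implies it.
Every state satisfying the precondition satisfies the weakest precondition: the implication holds.
Answer: valid


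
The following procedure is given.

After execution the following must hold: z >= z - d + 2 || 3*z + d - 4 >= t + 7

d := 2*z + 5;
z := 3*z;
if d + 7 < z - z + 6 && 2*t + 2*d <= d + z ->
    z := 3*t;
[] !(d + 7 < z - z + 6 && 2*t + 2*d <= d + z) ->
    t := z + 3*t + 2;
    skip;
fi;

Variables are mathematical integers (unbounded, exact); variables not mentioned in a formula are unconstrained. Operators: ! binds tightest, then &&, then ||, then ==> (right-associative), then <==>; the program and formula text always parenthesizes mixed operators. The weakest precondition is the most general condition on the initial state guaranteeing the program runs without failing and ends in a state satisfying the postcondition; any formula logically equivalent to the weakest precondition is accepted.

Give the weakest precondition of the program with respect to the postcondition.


Working backward. After the program, the postcondition z >= z - d + 2 || 3*z + d - 4 >= t + 7 must hold; in canonical form it is d >= 2 || d + 3*z >= t + 11.
Then branch requires d >= 2 || d + 8*t >= 11; else branch requires d >= 2 || d + 2*z >= 3*t + 13.
Before the if: ((d < -1 && d + 2*t <= z) ==> (d >= 2 || d + 8*t >= 11)) && ((!(d < -1 && d + 2*t <= z)) ==> (d >= 2 || d + 2*z >= 3*t + 13))
Before z := 3*z: ((d < -1 && d + 2*t <= 3*z) ==> (d >= 2 || d + 8*t >= 11)) && ((!(d < -1 && d + 2*t <= 3*z)) ==> (d >= 2 || d + 6*z >= 3*t + 13))
Before d := 2*z + 5: ((2*z < -6 && 2*t <= z - 5) ==> (2*z >= -3 || 8*t + 2*z >= 6)) && ((!(2*z < -6 && 2*t <= z - 5)) ==> (2*z >= -3 || 8*z >= 3*t + 8))
Answer: WP = ((2*z < -6 && 2*t <= z - 5) ==> (2*z >= -3 || 8*t + 2*z >= 6)) && ((!(2*z < -6 && 2*t <= z - 5)) ==> (2*z >= -3 || 8*z >= 3*t + 8))


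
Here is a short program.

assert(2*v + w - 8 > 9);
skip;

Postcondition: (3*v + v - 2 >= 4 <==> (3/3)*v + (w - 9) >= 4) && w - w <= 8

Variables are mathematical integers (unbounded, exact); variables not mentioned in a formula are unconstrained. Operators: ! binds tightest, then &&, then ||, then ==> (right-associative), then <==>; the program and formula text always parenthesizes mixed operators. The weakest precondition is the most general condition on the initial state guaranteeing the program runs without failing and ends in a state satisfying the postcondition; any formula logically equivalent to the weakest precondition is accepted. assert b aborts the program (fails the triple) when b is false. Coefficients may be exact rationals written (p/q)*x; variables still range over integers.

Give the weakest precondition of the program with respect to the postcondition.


Working backward. After the program, the postcondition (3*v + v - 2 >= 4 <==> (3/3)*v + (w - 9) >= 4) && w - w <= 8 must hold; in canonical form it is 4*v >= 6 <==> v + w >= 13.
Before skip: 4*v >= 6 <==> v + w >= 13
Before assert 2*v + w - 8 > 9: 2*v + w > 17 && (4*v >= 6 <==> v + w >= 13)
Answer: WP = 2*v + w > 17 && (4*v >= 6 <==> v + w >= 13)


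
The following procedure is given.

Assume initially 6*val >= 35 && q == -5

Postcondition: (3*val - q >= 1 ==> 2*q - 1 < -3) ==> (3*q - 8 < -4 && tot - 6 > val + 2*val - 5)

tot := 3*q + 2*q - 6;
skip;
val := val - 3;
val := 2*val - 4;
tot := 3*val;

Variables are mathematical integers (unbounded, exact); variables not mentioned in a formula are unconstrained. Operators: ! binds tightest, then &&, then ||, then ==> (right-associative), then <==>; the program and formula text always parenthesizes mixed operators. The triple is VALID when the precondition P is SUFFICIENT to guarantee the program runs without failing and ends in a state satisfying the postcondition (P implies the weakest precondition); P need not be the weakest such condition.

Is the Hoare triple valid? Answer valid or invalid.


Working backward. After the program, the postcondition (3*val - q >= 1 ==> 2*q - 1 < -3) ==> (3*q - 8 < -4 && tot - 6 > val + 2*val - 5) must hold; in canonical form it is (3*val >= q + 1 ==> 2*q < -2) ==> (3*q < 4 && tot > 3*val + 1).
Before tot := 3*val: !(3*val >= q + 1 ==> 2*q < -2)
Before val := 2*val - 4: !(6*val >= q + 13 ==> 2*q < -2)
Before val := val - 3: !(6*val >= q + 31 ==> 2*q < -2)
Before skip: !(6*val >= q + 31 ==> 2*q < -2)
Before tot := 3*q + 2*q - 6: !(6*val >= q + 31 ==> 2*q < -2)
The weakest precondition is !(6*val >= q + 31 ==> 2*q < -2).
Check whether 6*val >= 35 && q == -5 implies it.
Countermodel: at the initial state q = -5, val = 6, the precondition holds but the weakest precondition fails.
Answer: invalid


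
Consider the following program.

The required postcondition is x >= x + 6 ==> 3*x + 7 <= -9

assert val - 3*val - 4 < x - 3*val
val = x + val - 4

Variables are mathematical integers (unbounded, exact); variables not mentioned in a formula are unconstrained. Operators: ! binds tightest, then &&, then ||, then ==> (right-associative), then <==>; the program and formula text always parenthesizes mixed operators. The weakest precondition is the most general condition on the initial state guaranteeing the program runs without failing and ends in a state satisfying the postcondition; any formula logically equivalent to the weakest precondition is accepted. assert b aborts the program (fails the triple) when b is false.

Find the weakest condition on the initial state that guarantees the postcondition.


Working backward. After the program, the postcondition x >= x + 6 ==> 3*x + 7 <= -9 must hold; in canonical form it is true.
Before val := x + val - 4: true
Before assert val - 3*val - 4 < x - 3*val: val < x + 4
Answer: WP = val < x + 4


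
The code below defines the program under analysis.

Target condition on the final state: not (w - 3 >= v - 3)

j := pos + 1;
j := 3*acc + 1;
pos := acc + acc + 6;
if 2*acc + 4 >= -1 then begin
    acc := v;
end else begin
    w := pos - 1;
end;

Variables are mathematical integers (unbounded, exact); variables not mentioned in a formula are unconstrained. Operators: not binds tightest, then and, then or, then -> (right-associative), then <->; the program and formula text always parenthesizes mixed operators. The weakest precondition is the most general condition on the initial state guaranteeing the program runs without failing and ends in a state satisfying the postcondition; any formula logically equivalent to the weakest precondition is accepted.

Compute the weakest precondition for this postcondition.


Working backward. After the program, the postcondition not (w - 3 >= v - 3) must hold; in canonical form it is not (w >= v).
Then branch requires not (w >= v); else branch requires not (pos >= v + 1).
Before the if: (2*acc >= -5 -> (not (w >= v))) and ((not (2*acc >= -5)) -> (not (pos >= v + 1)))
Before pos := acc + acc + 6: (2*acc >= -5 -> (not (w >= v))) and ((not (2*acc >= -5)) -> (not (2*acc >= v - 5)))
Before j := 3*acc + 1: (2*acc >= -5 -> (not (w >= v))) and ((not (2*acc >= -5)) -> (not (2*acc >= v - 5)))
Before j := pos + 1: (2*acc >= -5 -> (not (w >= v))) and ((not (2*acc >= -5)) -> (not (2*acc >= v - 5)))
Answer: WP = (2*acc >= -5 -> (not (w >= v))) and ((not (2*acc >= -5)) -> (not (2*acc >= v - 5)))


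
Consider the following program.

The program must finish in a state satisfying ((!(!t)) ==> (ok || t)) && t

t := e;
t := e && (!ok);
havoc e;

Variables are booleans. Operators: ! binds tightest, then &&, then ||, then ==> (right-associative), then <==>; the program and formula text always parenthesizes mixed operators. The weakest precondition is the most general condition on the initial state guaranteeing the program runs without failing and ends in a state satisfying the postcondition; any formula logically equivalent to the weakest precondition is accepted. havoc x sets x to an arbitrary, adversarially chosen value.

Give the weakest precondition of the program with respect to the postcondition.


Working backward. After the program, the postcondition ((!(!t)) ==> (ok || t)) && t must hold; in canonical form it is (t ==> (ok || t)) && t.
Before havoc e: (t ==> (ok || t)) && t
Before t := e && (!ok): ((e && (!ok)) ==> (ok || (e && (!ok)))) && e && (!ok)
Before t := e: ((e && (!ok)) ==> (ok || (e && (!ok)))) && e && (!ok)
Answer: WP = ((e && (!ok)) ==> (ok || (e && (!ok)))) && e && (!ok)


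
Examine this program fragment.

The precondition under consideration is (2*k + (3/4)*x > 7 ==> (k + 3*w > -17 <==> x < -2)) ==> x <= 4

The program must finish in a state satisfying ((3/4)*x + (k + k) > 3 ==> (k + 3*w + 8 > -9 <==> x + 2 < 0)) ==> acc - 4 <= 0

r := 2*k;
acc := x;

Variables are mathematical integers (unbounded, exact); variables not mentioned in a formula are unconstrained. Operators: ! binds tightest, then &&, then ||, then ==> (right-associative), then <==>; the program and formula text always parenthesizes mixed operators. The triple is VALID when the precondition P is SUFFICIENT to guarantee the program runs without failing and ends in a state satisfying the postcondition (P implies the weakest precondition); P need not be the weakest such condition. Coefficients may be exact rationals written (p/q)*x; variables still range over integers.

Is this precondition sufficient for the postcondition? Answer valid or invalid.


Working backward. After the program, the postcondition ((3/4)*x + (k + k) > 3 ==> (k + 3*w + 8 > -9 <==> x + 2 < 0)) ==> acc - 4 <= 0 must hold; in canonical form it is (2*k + (3/4)*x > 3 ==> (k + 3*w > -17 <==> x < -2)) ==> acc <= 4.
Before acc := x: (2*k + (3/4)*x > 3 ==> (k + 3*w > -17 <==> x < -2)) ==> x <= 4
Before r := 2*k: (2*k + (3/4)*x > 3 ==> (k + 3*w > -17 <==> x < -2)) ==> x <= 4
The weakest precondition is (2*k + (3/4)*x > 3 ==> (k + 3*w > -17 <==> x < -2)) ==> x <= 4.
Check whether (2*k + (3/4)*x > 7 ==> (k + 3*w > -17 <==> x < -2)) ==> x <= 4 implies it.
Every state satisfying the precondition satisfies the weakest precondition: the implication holds.
Answer: valid


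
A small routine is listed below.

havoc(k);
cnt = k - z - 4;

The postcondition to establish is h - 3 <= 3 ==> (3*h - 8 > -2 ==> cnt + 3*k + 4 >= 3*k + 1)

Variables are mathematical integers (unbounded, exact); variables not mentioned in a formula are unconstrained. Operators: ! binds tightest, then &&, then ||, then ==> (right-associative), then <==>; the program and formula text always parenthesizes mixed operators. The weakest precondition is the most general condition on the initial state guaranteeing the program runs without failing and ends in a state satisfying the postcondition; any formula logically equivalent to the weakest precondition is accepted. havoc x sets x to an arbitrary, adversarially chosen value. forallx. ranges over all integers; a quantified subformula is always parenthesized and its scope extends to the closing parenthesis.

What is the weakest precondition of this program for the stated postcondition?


Working backward. After the program, the postcondition h - 3 <= 3 ==> (3*h - 8 > -2 ==> cnt + 3*k + 4 >= 3*k + 1) must hold; in canonical form it is h <= 6 ==> (3*h > 6 ==> cnt >= -3).
Before cnt := k - z - 4: h <= 6 ==> (3*h > 6 ==> k >= z + 1)
Before havoc k: forall k_1. (h <= 6 ==> (3*h > 6 ==> k_1 >= z + 1))
Answer: WP = forall k_1. (h <= 6 ==> (3*h > 6 ==> k_1 >= z + 1))


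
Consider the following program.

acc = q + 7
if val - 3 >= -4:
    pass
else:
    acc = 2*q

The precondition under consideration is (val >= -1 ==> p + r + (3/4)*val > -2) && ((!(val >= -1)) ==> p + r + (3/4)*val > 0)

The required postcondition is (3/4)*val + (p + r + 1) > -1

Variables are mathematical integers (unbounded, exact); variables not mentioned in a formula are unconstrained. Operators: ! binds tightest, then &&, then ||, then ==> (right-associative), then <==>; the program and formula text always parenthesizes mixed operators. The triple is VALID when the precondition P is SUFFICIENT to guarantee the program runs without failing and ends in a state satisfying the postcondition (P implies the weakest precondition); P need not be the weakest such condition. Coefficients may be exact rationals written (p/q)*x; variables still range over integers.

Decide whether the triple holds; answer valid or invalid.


Working backward. After the program, the postcondition (3/4)*val + (p + r + 1) > -1 must hold; in canonical form it is p + r + (3/4)*val > -2.
Then branch requires p + r + (3/4)*val > -2; else branch requires p + r + (3/4)*val > -2.
Before the if: (val >= -1 ==> p + r + (3/4)*val > -2) && ((!(val >= -1)) ==> p + r + (3/4)*val > -2)
Before acc := q + 7: (val >= -1 ==> p + r + (3/4)*val > -2) && ((!(val >= -1)) ==> p + r + (3/4)*val > -2)
The weakest precondition is (val >= -1 ==> p + r + (3/4)*val > -2) && ((!(val >= -1)) ==> p + r + (3/4)*val > -2).
Check whether (val >= -1 ==> p + r + (3/4)*val > -2) && ((!(val >= -1)) ==> p + r + (3/4)*val > 0) implies it.
Every state satisfying the precondition satisfies the weakest precondition: the implication holds.
Answer: valid


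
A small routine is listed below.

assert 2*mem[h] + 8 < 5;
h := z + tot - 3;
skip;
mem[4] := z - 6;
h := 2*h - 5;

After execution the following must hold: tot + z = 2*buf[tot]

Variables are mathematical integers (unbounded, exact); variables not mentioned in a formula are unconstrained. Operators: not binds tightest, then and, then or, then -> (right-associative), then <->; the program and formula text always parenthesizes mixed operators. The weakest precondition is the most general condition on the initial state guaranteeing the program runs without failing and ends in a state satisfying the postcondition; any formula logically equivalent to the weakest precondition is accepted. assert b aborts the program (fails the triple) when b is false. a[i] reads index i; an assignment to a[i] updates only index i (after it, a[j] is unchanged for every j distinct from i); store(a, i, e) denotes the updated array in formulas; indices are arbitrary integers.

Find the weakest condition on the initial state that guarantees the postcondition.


Working backward. After the program, tot + z = 2*buf[tot] must hold.
Before h := 2*h - 5: tot + z = 2*buf[tot]
Before mem[4] := z - 6: tot + z = 2*buf[tot]
Before skip: tot + z = 2*buf[tot]
Before h := z + tot - 3: tot + z = 2*buf[tot]
Before assert 2*mem[h] + 8 < 5: 2*mem[h] < -3 and tot + z = 2*buf[tot]
Answer: WP = 2*mem[h] < -3 and tot + z = 2*buf[tot]


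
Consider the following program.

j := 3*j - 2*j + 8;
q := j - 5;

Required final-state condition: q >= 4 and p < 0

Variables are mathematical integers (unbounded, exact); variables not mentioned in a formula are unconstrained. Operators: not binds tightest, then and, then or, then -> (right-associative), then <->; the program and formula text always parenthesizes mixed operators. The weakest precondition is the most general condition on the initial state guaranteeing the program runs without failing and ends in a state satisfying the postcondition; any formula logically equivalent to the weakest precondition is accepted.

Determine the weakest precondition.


Working backward. After the program, q >= 4 and p < 0 must hold.
Before q := j - 5: j >= 9 and p < 0
Before j := 3*j - 2*j + 8: j >= 1 and p < 0
Answer: WP = j >= 1 and p < 0


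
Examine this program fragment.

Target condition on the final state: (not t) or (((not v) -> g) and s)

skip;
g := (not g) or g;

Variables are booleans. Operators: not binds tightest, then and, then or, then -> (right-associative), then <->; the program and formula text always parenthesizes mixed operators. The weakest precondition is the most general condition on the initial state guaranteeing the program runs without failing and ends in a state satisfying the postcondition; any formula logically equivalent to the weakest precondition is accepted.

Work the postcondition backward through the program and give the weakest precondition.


Working backward. After the program, (not t) or (((not v) -> g) and s) must hold.
Before g := (not g) or g: (not t) or s
Before skip: (not t) or s
Answer: WP = (not t) or s


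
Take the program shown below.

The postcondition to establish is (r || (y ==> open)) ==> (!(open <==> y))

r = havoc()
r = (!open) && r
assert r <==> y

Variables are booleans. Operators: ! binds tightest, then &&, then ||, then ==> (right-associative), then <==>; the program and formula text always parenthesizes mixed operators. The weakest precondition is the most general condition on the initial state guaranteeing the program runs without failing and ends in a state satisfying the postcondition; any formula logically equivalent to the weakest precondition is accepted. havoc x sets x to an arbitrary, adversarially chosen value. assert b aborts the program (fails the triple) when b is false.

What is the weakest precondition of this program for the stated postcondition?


Working backward. After the program, (r || (y ==> open)) ==> (!(open <==> y)) must hold.
Before assert r <==> y: (r <==> y) && ((r || (y ==> open)) ==> (!(open <==> y)))
Before r := (!open) && r: (((!open) && r) <==> y) && ((((!open) && r) || (y ==> open)) ==> (!(open <==> y)))
Before havoc r: ((!open) <==> y) && (((!open) || (y ==> open)) ==> (!(open <==> y))) && (!y) && ((y ==> open) ==> (!(open <==> y)))
Answer: WP = ((!open) <==> y) && (((!open) || (y ==> open)) ==> (!(open <==> y))) && (!y) && ((y ==> open) ==> (!(open <==> y)))


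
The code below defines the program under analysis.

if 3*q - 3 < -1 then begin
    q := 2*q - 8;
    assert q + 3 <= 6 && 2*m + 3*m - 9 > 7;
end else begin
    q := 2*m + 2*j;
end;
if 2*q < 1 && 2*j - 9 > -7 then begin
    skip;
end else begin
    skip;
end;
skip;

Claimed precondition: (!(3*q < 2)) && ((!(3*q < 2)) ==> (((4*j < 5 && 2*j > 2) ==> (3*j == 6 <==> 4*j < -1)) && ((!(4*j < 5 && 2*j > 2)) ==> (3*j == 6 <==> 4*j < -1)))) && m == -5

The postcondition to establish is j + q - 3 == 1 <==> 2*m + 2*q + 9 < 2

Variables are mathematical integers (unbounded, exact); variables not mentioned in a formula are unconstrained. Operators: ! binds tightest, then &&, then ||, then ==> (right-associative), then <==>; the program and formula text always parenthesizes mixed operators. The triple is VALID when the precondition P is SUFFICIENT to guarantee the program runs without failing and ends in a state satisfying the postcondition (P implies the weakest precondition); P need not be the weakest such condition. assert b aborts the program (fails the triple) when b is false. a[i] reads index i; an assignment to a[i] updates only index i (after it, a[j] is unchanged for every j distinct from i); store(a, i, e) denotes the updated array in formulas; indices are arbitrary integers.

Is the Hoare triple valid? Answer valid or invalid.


Working backward. After the program, the postcondition j + q - 3 == 1 <==> 2*m + 2*q + 9 < 2 must hold; in canonical form it is j + q == 4 <==> 2*m + 2*q < -7.
Before skip: j + q == 4 <==> 2*m + 2*q < -7
Then branch requires j + q == 4 <==> 2*m + 2*q < -7; else branch requires j + q == 4 <==> 2*m + 2*q < -7.
Before the if: ((2*q < 1 && 2*j > 2) ==> (j + q == 4 <==> 2*m + 2*q < -7)) && ((!(2*q < 1 && 2*j > 2)) ==> (j + q == 4 <==> 2*m + 2*q < -7))
Then branch requires 2*q <= 11 && 5*m > 16 && ((4*q < 17 && 2*j > 2) ==> (j + 2*q == 12 <==> 2*m + 4*q < 9)) && ((!(4*q < 17 && 2*j > 2)) ==> (j + 2*q == 12 <==> 2*m + 4*q < 9)); else branch requires ((4*j + 4*m < 1 && 2*j > 2) ==> (3*j + 2*m == 4 <==> 4*j + 6*m < -7)) && ((!(4*j + 4*m < 1 && 2*j > 2)) ==> (3*j + 2*m == 4 <==> 4*j + 6*m < -7)).
Before the if: (3*q < 2 ==> (2*q <= 11 && 5*m > 16 && ((4*q < 17 && 2*j > 2) ==> (j + 2*q == 12 <==> 2*m + 4*q < 9)) && ((!(4*q < 17 && 2*j > 2)) ==> (j + 2*q == 12 <==> 2*m + 4*q < 9)))) && ((!(3*q < 2)) ==> (((4*j + 4*m < 1 && 2*j > 2) ==> (3*j + 2*m == 4 <==> 4*j + 6*m < -7)) && ((!(4*j + 4*m < 1 && 2*j > 2)) ==> (3*j + 2*m == 4 <==> 4*j + 6*m < -7))))
The weakest precondition is (3*q < 2 ==> (2*q <= 11 && 5*m > 16 && ((4*q < 17 && 2*j > 2) ==> (j + 2*q == 12 <==> 2*m + 4*q < 9)) && ((!(4*q < 17 && 2*j > 2)) ==> (j + 2*q == 12 <==> 2*m + 4*q < 9)))) && ((!(3*q < 2)) ==> (((4*j + 4*m < 1 && 2*j > 2) ==> (3*j + 2*m == 4 <==> 4*j + 6*m < -7)) && ((!(4*j + 4*m < 1 && 2*j > 2)) ==> (3*j + 2*m == 4 <==> 4*j + 6*m < -7)))).
Check whether (!(3*q < 2)) && ((!(3*q < 2)) ==> (((4*j < 5 && 2*j > 2) ==> (3*j == 6 <==> 4*j < -1)) && ((!(4*j < 5 && 2*j > 2)) ==> (3*j == 6 <==> 4*j < -1)))) && m == -5 implies it.
Countermodel: at the initial state j = 3, m = -5, q = 1, the precondition holds but the weakest precondition fails.
Answer: invalid


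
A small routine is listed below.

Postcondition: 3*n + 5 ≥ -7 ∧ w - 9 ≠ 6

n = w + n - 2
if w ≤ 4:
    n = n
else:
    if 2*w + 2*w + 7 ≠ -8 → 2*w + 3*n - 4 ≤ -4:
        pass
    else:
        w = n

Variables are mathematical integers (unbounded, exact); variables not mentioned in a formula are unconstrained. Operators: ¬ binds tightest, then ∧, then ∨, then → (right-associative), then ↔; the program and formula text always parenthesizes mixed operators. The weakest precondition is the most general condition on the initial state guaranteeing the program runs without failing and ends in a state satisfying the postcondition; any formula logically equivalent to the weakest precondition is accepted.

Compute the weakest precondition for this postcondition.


Working backward. After the program, the postcondition 3*n + 5 ≥ -7 ∧ w - 9 ≠ 6 must hold; in canonical form it is 3*n ≥ -12 ∧ w ≠ 15.
Then branch requires 3*n ≥ -12 ∧ w ≠ 15; else branch requires ((4*w ≠ -15 → 3*n + 2*w ≤ 0) → (3*n ≥ -12 ∧ w ≠ 15)) ∧ ((¬(4*w ≠ -15 → 3*n + 2*w ≤ 0)) → (3*n ≥ -12 ∧ n ≠ 15)).
Before the if: (w ≤ 4 → (3*n ≥ -12 ∧ w ≠ 15)) ∧ ((¬(w ≤ 4)) → (((4*w ≠ -15 → 3*n + 2*w ≤ 0) → (3*n ≥ -12 ∧ w ≠ 15)) ∧ ((¬(4*w ≠ -15 → 3*n + 2*w ≤ 0)) → (3*n ≥ -12 ∧ n ≠ 15))))
Before n := w + n - 2: (w ≤ 4 → (3*n + 3*w ≥ -6 ∧ w ≠ 15)) ∧ ((¬(w ≤ 4)) → (((4*w ≠ -15 → 3*n + 5*w ≤ 6) → (3*n + 3*w ≥ -6 ∧ w ≠ 15)) ∧ ((¬(4*w ≠ -15 → 3*n + 5*w ≤ 6)) → (3*n + 3*w ≥ -6 ∧ n + w ≠ 17))))
Answer: WP = (w ≤ 4 → (3*n + 3*w ≥ -6 ∧ w ≠ 15)) ∧ ((¬(w ≤ 4)) → (((4*w ≠ -15 → 3*n + 5*w ≤ 6) → (3*n + 3*w ≥ -6 ∧ w ≠ 15)) ∧ ((¬(4*w ≠ -15 → 3*n + 5*w ≤ 6)) → (3*n + 3*w ≥ -6 ∧ n + w ≠ 17))))


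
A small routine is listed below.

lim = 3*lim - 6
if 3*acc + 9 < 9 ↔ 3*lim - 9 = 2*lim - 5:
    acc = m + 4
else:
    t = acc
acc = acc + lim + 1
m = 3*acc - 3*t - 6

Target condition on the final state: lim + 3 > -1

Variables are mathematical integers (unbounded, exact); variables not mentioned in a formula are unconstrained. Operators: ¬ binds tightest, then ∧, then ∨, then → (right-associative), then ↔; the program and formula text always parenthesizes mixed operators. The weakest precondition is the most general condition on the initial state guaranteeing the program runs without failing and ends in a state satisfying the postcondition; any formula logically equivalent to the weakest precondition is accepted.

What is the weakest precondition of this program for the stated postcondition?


Working backward. After the program, the postcondition lim + 3 > -1 must hold; in canonical form it is lim > -4.
Before m := 3*acc - 3*t - 6: lim > -4
Before acc := acc + lim + 1: lim > -4
Then branch requires lim > -4; else branch requires lim > -4.
Before the if: ((3*acc < 0 ↔ lim = 4) → lim > -4) ∧ ((¬(3*acc < 0 ↔ lim = 4)) → lim > -4)
Before lim := 3*lim - 6: ((3*acc < 0 ↔ 3*lim = 10) → 3*lim > 2) ∧ ((¬(3*acc < 0 ↔ 3*lim = 10)) → 3*lim > 2)
Answer: WP = ((3*acc < 0 ↔ 3*lim = 10) → 3*lim > 2) ∧ ((¬(3*acc < 0 ↔ 3*lim = 10)) → 3*lim > 2)


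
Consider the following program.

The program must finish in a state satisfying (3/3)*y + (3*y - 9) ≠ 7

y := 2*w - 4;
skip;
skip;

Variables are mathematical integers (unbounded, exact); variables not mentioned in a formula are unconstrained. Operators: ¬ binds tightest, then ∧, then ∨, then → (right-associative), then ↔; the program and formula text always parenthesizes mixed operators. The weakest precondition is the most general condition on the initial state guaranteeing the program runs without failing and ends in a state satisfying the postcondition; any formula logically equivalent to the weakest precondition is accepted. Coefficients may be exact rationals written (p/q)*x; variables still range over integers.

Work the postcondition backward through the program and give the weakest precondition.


Working backward. After the program, the postcondition (3/3)*y + (3*y - 9) ≠ 7 must hold; in canonical form it is 4*y ≠ 16.
Before skip: 4*y ≠ 16
Before skip: 4*y ≠ 16
Before y := 2*w - 4: 8*w ≠ 32
Answer: WP = 8*w ≠ 32
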